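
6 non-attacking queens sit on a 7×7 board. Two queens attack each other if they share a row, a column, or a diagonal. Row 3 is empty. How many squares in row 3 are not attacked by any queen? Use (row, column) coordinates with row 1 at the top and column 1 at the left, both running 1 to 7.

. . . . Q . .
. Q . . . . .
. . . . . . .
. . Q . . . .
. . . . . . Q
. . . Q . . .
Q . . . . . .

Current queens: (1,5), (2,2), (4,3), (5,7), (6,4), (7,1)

1

(1,5) attacks row 3 at column 5 and diagonals 3, 7.
(2,2) attacks row 3 at column 2 and diagonals 1, 3.
(4,3) attacks row 3 at column 3 and diagonals 2, 4.
(5,7) attacks row 3 at column 7 and diagonals 5.
(6,4) attacks row 3 at column 4 and diagonals 1, 7.
(7,1) attacks row 3 at column 1 and diagonals 5.
Attacked columns: {1, 2, 3, 4, 5, 7}. Safe: {6}.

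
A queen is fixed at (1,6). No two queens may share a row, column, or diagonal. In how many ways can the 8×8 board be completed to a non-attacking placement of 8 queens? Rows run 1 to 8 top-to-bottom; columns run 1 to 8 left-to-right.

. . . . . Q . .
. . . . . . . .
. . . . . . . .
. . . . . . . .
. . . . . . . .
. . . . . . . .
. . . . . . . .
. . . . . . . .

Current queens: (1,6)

Branch on row 2: col 1 → 1; col 2 → 2; col 3 → 8; col 4 → 4; col 8 → 1.
Sum: 1 + 2 + 8 + 4 + 1 = 16.

16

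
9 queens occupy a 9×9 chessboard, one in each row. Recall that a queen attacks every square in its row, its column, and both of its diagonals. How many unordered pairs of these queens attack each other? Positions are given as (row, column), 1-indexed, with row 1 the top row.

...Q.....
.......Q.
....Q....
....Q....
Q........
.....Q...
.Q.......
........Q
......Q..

3

Same column: (3,5)–(4,5) (column 5).
Same diagonal: (4,5)–(7,2) (|4−7| = |5−2| = 3); (4,5)–(8,9) (|4−8| = |5−9| = 4).
Total attacking pairs: 3.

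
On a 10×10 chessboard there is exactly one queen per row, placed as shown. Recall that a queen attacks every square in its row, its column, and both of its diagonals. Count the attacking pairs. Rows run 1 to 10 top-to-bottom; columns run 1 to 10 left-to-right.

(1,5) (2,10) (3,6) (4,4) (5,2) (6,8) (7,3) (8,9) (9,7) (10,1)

All columns are distinct and no two queens satisfy |Δrow| = |Δcol|, so no pair attacks.

0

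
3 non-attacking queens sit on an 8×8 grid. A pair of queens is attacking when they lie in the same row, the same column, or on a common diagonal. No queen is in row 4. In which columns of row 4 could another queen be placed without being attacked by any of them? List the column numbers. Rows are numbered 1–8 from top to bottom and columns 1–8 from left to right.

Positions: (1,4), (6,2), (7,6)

(1,4) attacks row 4 at column 4 and diagonals 1, 7.
(6,2) attacks row 4 at column 2 and diagonals 4.
(7,6) attacks row 4 at column 6 and diagonals 3.
Attacked columns: {1, 2, 3, 4, 6, 7}. Safe: {5, 8}.

columns 5, 8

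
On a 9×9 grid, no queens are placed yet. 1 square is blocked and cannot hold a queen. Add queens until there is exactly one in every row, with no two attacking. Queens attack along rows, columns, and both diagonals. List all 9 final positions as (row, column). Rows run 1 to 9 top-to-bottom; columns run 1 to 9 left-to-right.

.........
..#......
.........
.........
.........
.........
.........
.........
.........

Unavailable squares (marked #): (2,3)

Row 1: Safe: 1, 2, 3, 4, 5, 6, 7, 8, 9. Place at column 1.
Row 2: attacked by (1,1)→{1,2}. Blocked: 3. Safe: 4, 5, 6, 7, 8, 9. Place at column 4.
Row 3: attacked by (1,1)→{1,3}; (2,4)→{3,4,5}. Safe: 2, 6, 7, 8, 9. Place at column 7.
Row 4: attacked by (1,1)→{1,4}; (2,4)→{2,4,6}; (3,7)→{6,7,8}. Safe: 3, 5, 9. Place at column 9.
Row 5: attacked by (1,1)→{1,5}; (2,4)→{1,4,7}; (3,7)→{5,7,9}; (4,9)→{8,9}. Safe: 2, 3, 6. Place at column 2.
Row 6: attacked by (1,1)→{1,6}; (2,4)→{4,8}; (3,7)→{4,7}; (4,9)→{7,9}; (5,2)→{1,2,3}. Safe: 5. Place at column 5.
Row 7: attacked by (1,1)→{1,7}; (2,4)→{4,9}; (3,7)→{3,7}; (4,9)→{6,9}; (5,2)→{2,4}; (6,5)→{4,5,6}. Safe: 8. Place at column 8.
Row 8: attacked by (1,1)→{1,8}; (2,4)→{4}; (3,7)→{2,7}; (4,9)→{5,9}; (5,2)→{2,5}; (6,5)→{3,5,7}; (7,8)→{7,8,9}. Safe: 6. Place at column 6.
Row 9: attacked by (1,1)→{1,9}; (2,4)→{4}; (3,7)→{1,7}; (4,9)→{4,9}; (5,2)→{2,6}; (6,5)→{2,5,8}; (7,8)→{6,8}; (8,6)→{5,6,7}. Safe: 3. Place at column 3.
Columns [1, 4, 7, 9, 2, 5, 8, 6, 3], r−c [0, -2, -4, -5, 3, 1, -1, 2, 6], r+c [2, 6, 10, 13, 7, 11, 15, 14, 12] are all distinct, so no two queens attack.

(1,1) (2,4) (3,7) (4,9) (5,2) (6,5) (7,8) (8,6) (9,3)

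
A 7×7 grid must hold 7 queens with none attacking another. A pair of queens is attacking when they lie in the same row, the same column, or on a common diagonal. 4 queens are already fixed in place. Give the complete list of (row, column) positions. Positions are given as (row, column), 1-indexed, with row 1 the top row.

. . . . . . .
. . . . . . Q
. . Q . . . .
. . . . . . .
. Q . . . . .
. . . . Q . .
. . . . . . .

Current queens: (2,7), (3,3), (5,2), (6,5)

Row 1: attacked by (2,7)→{6,7}; (3,3)→{1,3,5}; (5,2)→{2,6}; (6,5)→{5}. Safe: 4. Place at column 4.
Row 4: attacked by (1,4)→{1,4,7}; (2,7)→{5,7}; (3,3)→{2,3,4}; (5,2)→{1,2,3}; (6,5)→{3,5,7}. Safe: 6. Place at column 6.
Row 7: attacked by (1,4)→{4}; (2,7)→{2,7}; (3,3)→{3,7}; (4,6)→{3,6}; (5,2)→{2,4}; (6,5)→{4,5,6}. Safe: 1. Place at column 1.
Columns [4, 7, 3, 6, 2, 5, 1], r−c [-3, -5, 0, -2, 3, 1, 6], r+c [5, 9, 6, 10, 7, 11, 8] are all distinct, so no two queens attack.

(1,4) (2,7) (3,3) (4,6) (5,2) (6,5) (7,1)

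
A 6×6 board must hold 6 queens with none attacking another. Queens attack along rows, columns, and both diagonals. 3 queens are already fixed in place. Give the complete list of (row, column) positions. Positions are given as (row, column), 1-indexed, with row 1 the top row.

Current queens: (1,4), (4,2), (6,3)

(1,4) (2,1) (3,5) (4,2) (5,6) (6,3)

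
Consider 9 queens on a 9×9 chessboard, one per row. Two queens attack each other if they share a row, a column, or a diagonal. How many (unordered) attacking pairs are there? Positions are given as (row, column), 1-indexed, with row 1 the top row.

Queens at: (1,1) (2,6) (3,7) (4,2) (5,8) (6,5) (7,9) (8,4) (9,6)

2

Same column: (2,6)–(9,6) (column 6).
Same diagonal: (2,6)–(3,7) (|2−3| = |6−7| = 1).
Total attacking pairs: 2.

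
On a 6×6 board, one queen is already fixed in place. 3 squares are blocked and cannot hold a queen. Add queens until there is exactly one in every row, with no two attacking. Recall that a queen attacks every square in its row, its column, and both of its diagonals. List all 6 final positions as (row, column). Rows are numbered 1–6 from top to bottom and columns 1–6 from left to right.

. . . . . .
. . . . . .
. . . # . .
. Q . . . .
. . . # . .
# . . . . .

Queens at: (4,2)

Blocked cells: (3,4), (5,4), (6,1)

(1,4) (2,1) (3,5) (4,2) (5,6) (6,3)

Row 1: attacked by (4,2)→{2,5}. Safe: 1, 3, 4, 6. Place at column 4.
Row 2: attacked by (1,4)→{3,4,5}; (4,2)→{2,4}. Safe: 1, 6. Place at column 1.
Row 3: attacked by (1,4)→{2,4,6}; (2,1)→{1,2}; (4,2)→{1,2,3}. Blocked: 4. Safe: 5. Place at column 5.
Row 5: attacked by (1,4)→{4}; (2,1)→{1,4}; (3,5)→{3,5}; (4,2)→{1,2,3}. Blocked: 4. Safe: 6. Place at column 6.
Row 6: attacked by (1,4)→{4}; (2,1)→{1,5}; (3,5)→{2,5}; (4,2)→{2,4}; (5,6)→{5,6}. Blocked: 1. Safe: 3. Place at column 3.
Columns [4, 1, 5, 2, 6, 3], r−c [-3, 1, -2, 2, -1, 3], r+c [5, 3, 8, 6, 11, 9] are all distinct, so no two queens attack.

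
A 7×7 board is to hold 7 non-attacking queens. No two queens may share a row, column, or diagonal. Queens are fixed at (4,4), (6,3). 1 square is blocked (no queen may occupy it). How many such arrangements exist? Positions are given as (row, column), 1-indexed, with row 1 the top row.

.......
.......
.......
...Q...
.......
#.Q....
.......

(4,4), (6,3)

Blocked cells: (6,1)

2

Branch on row 1: col 2 → 2; col 5 → 0; col 6 → 0.
Sum: 2 + 0 + 0 = 2.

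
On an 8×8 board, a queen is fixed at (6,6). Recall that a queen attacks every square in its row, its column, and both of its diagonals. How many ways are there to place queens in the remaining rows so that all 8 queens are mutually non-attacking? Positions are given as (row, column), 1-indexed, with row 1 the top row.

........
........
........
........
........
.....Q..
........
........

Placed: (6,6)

Branch on row 1: col 2 → 0; col 3 → 1; col 4 → 1; col 5 → 2; col 7 → 0; col 8 → 0.
Sum: 0 + 1 + 1 + 2 + 0 + 0 = 4.

4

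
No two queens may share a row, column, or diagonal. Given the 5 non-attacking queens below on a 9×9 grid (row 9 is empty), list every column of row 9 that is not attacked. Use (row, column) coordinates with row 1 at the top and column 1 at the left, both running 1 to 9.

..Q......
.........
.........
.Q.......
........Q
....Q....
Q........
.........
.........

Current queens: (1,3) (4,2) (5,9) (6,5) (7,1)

(1,3) attacks row 9 at column 3.
(4,2) attacks row 9 at column 2 and diagonals 7.
(5,9) attacks row 9 at column 9 and diagonals 5.
(6,5) attacks row 9 at column 5 and diagonals 2, 8.
(7,1) attacks row 9 at column 1 and diagonals 3.
Attacked columns: {1, 2, 3, 5, 7, 8, 9}. Safe: {4, 6}.

columns 4, 6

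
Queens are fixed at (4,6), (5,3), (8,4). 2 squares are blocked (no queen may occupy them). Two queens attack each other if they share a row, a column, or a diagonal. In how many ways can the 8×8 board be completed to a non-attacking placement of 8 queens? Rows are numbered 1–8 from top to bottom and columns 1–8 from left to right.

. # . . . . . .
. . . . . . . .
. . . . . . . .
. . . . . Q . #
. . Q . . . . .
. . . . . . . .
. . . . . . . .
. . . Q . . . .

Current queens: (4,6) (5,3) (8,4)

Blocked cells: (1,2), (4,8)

Branch on row 1: col 1 → 1; col 5 → 2; col 8 → 0.
Sum: 1 + 2 + 0 = 3.

3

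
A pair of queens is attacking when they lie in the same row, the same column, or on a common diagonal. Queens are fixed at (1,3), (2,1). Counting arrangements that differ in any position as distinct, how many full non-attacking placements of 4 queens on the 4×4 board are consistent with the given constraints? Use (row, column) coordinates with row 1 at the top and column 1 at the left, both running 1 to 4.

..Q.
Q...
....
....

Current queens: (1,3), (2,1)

Branch on row 3: col 4 → 1.
Sum: 1 = 1.

1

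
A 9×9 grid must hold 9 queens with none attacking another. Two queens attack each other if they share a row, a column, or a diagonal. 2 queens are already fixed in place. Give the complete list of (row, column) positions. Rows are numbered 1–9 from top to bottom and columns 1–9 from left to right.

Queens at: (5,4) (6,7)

Row 1: attacked by (5,4)→{4,8}; (6,7)→{2,7}. Safe: 1, 3, 5, 6, 9. Place at column 9.
Row 2: attacked by (1,9)→{8,9}; (5,4)→{1,4,7}; (6,7)→{3,7}. Safe: 2, 5, 6. Place at column 5.
Row 3: attacked by (1,9)→{7,9}; (2,5)→{4,5,6}; (5,4)→{2,4,6}; (6,7)→{4,7}. Safe: 1, 3, 8. Place at column 3.
Row 4: attacked by (1,9)→{6,9}; (2,5)→{3,5,7}; (3,3)→{2,3,4}; (5,4)→{3,4,5}; (6,7)→{5,7,9}. Safe: 1, 8. Place at column 8.
Row 7: attacked by (1,9)→{3,9}; (2,5)→{5}; (3,3)→{3,7}; (4,8)→{5,8}; (5,4)→{2,4,6}; (6,7)→{6,7,8}. Safe: 1. Place at column 1.
Row 8: attacked by (1,9)→{2,9}; (2,5)→{5}; (3,3)→{3,8}; (4,8)→{4,8}; (5,4)→{1,4,7}; (6,7)→{5,7,9}; (7,1)→{1,2}. Safe: 6. Place at column 6.
Row 9: attacked by (1,9)→{1,9}; (2,5)→{5}; (3,3)→{3,9}; (4,8)→{3,8}; (5,4)→{4,8}; (6,7)→{4,7}; (7,1)→{1,3}; (8,6)→{5,6,7}. Safe: 2. Place at column 2.
Columns [9, 5, 3, 8, 4, 7, 1, 6, 2], r−c [-8, -3, 0, -4, 1, -1, 6, 2, 7], r+c [10, 7, 6, 12, 9, 13, 8, 14, 11] are all distinct, so no two queens attack.

(1,9) (2,5) (3,3) (4,8) (5,4) (6,7) (7,1) (8,6) (9,2)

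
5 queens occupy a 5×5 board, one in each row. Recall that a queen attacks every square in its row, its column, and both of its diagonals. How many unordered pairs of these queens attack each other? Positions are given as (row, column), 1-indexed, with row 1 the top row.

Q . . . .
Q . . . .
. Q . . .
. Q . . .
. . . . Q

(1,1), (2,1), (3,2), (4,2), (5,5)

4

Same column: (1,1)–(2,1) (column 1); (3,2)–(4,2) (column 2).
Same diagonal: (1,1)–(5,5) (|1−5| = |1−5| = 4); (2,1)–(3,2) (|2−3| = |1−2| = 1).
Total attacking pairs: 4.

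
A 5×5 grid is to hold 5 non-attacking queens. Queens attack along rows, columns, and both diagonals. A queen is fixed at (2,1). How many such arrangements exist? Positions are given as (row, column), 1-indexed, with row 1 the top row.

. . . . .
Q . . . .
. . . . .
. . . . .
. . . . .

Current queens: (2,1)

2

Branch on row 1: col 3 → 1; col 4 → 1; col 5 → 0.
Sum: 1 + 1 + 0 = 2.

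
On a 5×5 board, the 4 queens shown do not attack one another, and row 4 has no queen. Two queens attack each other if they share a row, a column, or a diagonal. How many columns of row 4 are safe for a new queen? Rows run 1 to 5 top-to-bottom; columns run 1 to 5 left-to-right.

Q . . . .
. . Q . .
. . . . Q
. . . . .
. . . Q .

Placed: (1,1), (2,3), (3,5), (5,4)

(1,1) attacks row 4 at column 1 and diagonals 4.
(2,3) attacks row 4 at column 3 and diagonals 1, 5.
(3,5) attacks row 4 at column 5 and diagonals 4.
(5,4) attacks row 4 at column 4 and diagonals 3, 5.
Attacked columns: {1, 3, 4, 5}. Safe: {2}.

1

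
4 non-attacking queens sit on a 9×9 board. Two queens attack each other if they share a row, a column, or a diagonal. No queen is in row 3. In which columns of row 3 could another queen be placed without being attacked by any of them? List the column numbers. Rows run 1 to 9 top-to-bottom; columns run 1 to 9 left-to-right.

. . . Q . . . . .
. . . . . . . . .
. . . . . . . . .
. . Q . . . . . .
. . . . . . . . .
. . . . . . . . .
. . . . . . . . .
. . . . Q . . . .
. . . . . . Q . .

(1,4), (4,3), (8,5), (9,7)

columns 8, 9

(1,4) attacks row 3 at column 4 and diagonals 2, 6.
(4,3) attacks row 3 at column 3 and diagonals 2, 4.
(8,5) attacks row 3 at column 5.
(9,7) attacks row 3 at column 7 and diagonals 1.
Attacked columns: {1, 2, 3, 4, 5, 6, 7}. Safe: {8, 9}.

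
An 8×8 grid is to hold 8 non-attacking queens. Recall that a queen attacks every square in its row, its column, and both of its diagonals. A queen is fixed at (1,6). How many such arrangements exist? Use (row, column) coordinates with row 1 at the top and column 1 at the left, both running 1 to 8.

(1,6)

16

Branch on row 2: col 1 → 1; col 2 → 2; col 3 → 8; col 4 → 4; col 8 → 1.
Sum: 1 + 2 + 8 + 4 + 1 = 16.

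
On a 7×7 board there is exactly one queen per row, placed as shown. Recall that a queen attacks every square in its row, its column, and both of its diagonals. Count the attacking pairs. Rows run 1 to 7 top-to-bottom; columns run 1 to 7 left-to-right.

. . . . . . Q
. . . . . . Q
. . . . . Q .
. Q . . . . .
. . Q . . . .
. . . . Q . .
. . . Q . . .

Same column: (1,7)–(2,7) (column 7).
Same diagonal: (1,7)–(5,3) (|1−5| = |7−3| = 4); (2,7)–(3,6) (|2−3| = |7−6| = 1); (4,2)–(5,3) (|4−5| = |2−3| = 1); (6,5)–(7,4) (|6−7| = |5−4| = 1).
Total attacking pairs: 5.

5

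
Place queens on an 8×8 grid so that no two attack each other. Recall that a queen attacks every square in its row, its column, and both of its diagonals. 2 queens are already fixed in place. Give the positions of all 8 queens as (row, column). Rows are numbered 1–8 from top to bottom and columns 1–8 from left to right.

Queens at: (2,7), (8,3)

Row 1: attacked by (2,7)→{6,7,8}; (8,3)→{3}. Safe: 1, 2, 4, 5. Place at column 1.
Row 3: attacked by (1,1)→{1,3}; (2,7)→{6,7,8}; (8,3)→{3,8}. Safe: 2, 4, 5. Place at column 5.
Row 4: attacked by (1,1)→{1,4}; (2,7)→{5,7}; (3,5)→{4,5,6}; (8,3)→{3,7}. Safe: 2, 8. Place at column 8.
Row 5: attacked by (1,1)→{1,5}; (2,7)→{4,7}; (3,5)→{3,5,7}; (4,8)→{7,8}; (8,3)→{3,6}. Safe: 2. Place at column 2.
Row 6: attacked by (1,1)→{1,6}; (2,7)→{3,7}; (3,5)→{2,5,8}; (4,8)→{6,8}; (5,2)→{1,2,3}; (8,3)→{1,3,5}. Safe: 4. Place at column 4.
Row 7: attacked by (1,1)→{1,7}; (2,7)→{2,7}; (3,5)→{1,5}; (4,8)→{5,8}; (5,2)→{2,4}; (6,4)→{3,4,5}; (8,3)→{2,3,4}. Safe: 6. Place at column 6.
Columns [1, 7, 5, 8, 2, 4, 6, 3], r−c [0, -5, -2, -4, 3, 2, 1, 5], r+c [2, 9, 8, 12, 7, 10, 13, 11] are all distinct, so no two queens attack.

(1,1) (2,7) (3,5) (4,8) (5,2) (6,4) (7,6) (8,3)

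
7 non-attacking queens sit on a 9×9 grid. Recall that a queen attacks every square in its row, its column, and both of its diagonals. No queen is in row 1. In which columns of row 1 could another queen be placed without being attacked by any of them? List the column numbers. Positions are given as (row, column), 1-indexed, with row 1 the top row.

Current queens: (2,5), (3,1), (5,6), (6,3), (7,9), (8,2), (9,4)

(2,5) attacks row 1 at column 5 and diagonals 4, 6.
(3,1) attacks row 1 at column 1 and diagonals 3.
(5,6) attacks row 1 at column 6 and diagonals 2.
(6,3) attacks row 1 at column 3 and diagonals 8.
(7,9) attacks row 1 at column 9 and diagonals 3.
(8,2) attacks row 1 at column 2 and diagonals 9.
(9,4) attacks row 1 at column 4.
Attacked columns: {1, 2, 3, 4, 5, 6, 8, 9}. Safe: {7}.

columns 7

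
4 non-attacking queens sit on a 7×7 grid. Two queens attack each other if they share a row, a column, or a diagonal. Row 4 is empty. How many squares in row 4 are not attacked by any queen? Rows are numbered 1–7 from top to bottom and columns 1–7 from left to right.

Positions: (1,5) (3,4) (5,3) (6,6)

(1,5) attacks row 4 at column 5 and diagonals 2.
(3,4) attacks row 4 at column 4 and diagonals 3, 5.
(5,3) attacks row 4 at column 3 and diagonals 2, 4.
(6,6) attacks row 4 at column 6 and diagonals 4.
Attacked columns: {2, 3, 4, 5, 6}. Safe: {1, 7}.

2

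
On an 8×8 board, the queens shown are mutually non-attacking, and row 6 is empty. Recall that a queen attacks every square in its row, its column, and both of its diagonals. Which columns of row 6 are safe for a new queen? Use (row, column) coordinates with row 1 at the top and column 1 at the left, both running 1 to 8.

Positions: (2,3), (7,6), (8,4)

columns 1, 8

(2,3) attacks row 6 at column 3 and diagonals 7.
(7,6) attacks row 6 at column 6 and diagonals 5, 7.
(8,4) attacks row 6 at column 4 and diagonals 2, 6.
Attacked columns: {2, 3, 4, 5, 6, 7}. Safe: {1, 8}.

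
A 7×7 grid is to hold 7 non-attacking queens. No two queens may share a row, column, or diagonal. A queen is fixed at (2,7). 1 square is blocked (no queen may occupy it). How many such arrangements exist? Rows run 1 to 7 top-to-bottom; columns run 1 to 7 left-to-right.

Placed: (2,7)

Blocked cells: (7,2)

7

Branch on row 1: col 1 → 0; col 2 → 1; col 3 → 2; col 4 → 2; col 5 → 2.
Sum: 0 + 1 + 2 + 2 + 2 = 7.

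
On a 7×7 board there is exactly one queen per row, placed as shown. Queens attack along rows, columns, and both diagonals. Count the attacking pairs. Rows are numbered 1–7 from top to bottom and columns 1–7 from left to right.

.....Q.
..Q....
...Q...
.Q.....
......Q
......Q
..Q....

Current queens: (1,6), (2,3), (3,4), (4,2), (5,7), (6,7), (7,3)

6

Same column: (2,3)–(7,3) (column 3); (5,7)–(6,7) (column 7).
Same diagonal: (1,6)–(3,4) (|1−3| = |6−4| = 2); (2,3)–(3,4) (|2−3| = |3−4| = 1); (2,3)–(6,7) (|2−6| = |3−7| = 4); (3,4)–(6,7) (|3−6| = |4−7| = 3).
Total attacking pairs: 6.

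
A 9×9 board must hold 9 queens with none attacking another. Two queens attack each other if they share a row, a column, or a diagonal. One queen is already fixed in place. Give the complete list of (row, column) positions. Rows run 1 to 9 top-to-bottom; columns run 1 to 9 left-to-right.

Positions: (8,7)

(1,3) (2,9) (3,4) (4,1) (5,8) (6,6) (7,2) (8,7) (9,5)

Row 1: attacked by (8,7)→{7}. Safe: 1, 2, 3, 4, 5, 6, 8, 9. Place at column 3.
Row 2: attacked by (1,3)→{2,3,4}; (8,7)→{1,7}. Safe: 5, 6, 8, 9. Place at column 9.
Row 3: attacked by (1,3)→{1,3,5}; (2,9)→{8,9}; (8,7)→{2,7}. Safe: 4, 6. Place at column 4.
Row 4: attacked by (1,3)→{3,6}; (2,9)→{7,9}; (3,4)→{3,4,5}; (8,7)→{3,7}. Safe: 1, 2, 8. Place at column 1.
Row 5: attacked by (1,3)→{3,7}; (2,9)→{6,9}; (3,4)→{2,4,6}; (4,1)→{1,2}; (8,7)→{4,7}. Safe: 5, 8. Place at column 8.
Row 6: attacked by (1,3)→{3,8}; (2,9)→{5,9}; (3,4)→{1,4,7}; (4,1)→{1,3}; (5,8)→{7,8,9}; (8,7)→{5,7,9}. Safe: 2, 6. Place at column 6.
Row 7: attacked by (1,3)→{3,9}; (2,9)→{4,9}; (3,4)→{4,8}; (4,1)→{1,4}; (5,8)→{6,8}; (6,6)→{5,6,7}; (8,7)→{6,7,8}. Safe: 2. Place at column 2.
Row 9: attacked by (1,3)→{3}; (2,9)→{2,9}; (3,4)→{4}; (4,1)→{1,6}; (5,8)→{4,8}; (6,6)→{3,6,9}; (7,2)→{2,4}; (8,7)→{6,7,8}. Safe: 5. Place at column 5.
Columns [3, 9, 4, 1, 8, 6, 2, 7, 5], r−c [-2, -7, -1, 3, -3, 0, 5, 1, 4], r+c [4, 11, 7, 5, 13, 12, 9, 15, 14] are all distinct, so no two queens attack.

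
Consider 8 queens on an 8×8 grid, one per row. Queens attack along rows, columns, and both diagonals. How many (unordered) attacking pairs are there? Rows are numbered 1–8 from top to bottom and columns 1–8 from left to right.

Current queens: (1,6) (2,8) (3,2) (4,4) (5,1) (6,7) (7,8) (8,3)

2

Same column: (2,8)–(7,8) (column 8).
Same diagonal: (6,7)–(7,8) (|6−7| = |7−8| = 1).
Total attacking pairs: 2.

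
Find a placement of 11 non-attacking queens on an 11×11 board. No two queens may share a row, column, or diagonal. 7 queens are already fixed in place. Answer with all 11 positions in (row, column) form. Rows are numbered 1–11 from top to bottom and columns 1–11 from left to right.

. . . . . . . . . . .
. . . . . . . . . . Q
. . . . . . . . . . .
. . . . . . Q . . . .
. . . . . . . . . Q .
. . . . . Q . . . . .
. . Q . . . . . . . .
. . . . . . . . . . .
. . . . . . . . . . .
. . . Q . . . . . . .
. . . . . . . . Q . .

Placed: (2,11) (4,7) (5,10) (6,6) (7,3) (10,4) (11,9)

Row 1: attacked by (2,11)→{10,11}; (4,7)→{4,7,10}; (5,10)→{6,10}; (6,6)→{1,6,11}; (7,3)→{3,9}; (10,4)→{4}; (11,9)→{9}. Safe: 2, 5, 8. Place at column 2.
Row 3: attacked by (1,2)→{2,4}; (2,11)→{10,11}; (4,7)→{6,7,8}; (5,10)→{8,10}; (6,6)→{3,6,9}; (7,3)→{3,7}; (10,4)→{4,11}; (11,9)→{1,9}. Safe: 5. Place at column 5.
Row 8: attacked by (1,2)→{2,9}; (2,11)→{5,11}; (3,5)→{5,10}; (4,7)→{3,7,11}; (5,10)→{7,10}; (6,6)→{4,6,8}; (7,3)→{2,3,4}; (10,4)→{2,4,6}; (11,9)→{6,9}. Safe: 1. Place at column 1.
Row 9: attacked by (1,2)→{2,10}; (2,11)→{4,11}; (3,5)→{5,11}; (4,7)→{2,7}; (5,10)→{6,10}; (6,6)→{3,6,9}; (7,3)→{1,3,5}; (8,1)→{1,2}; (10,4)→{3,4,5}; (11,9)→{7,9,11}. Safe: 8. Place at column 8.
Columns [2, 11, 5, 7, 10, 6, 3, 1, 8, 4, 9], r−c [-1, -9, -2, -3, -5, 0, 4, 7, 1, 6, 2], r+c [3, 13, 8, 11, 15, 12, 10, 9, 17, 14, 20] are all distinct, so no two queens attack.

(1,2) (2,11) (3,5) (4,7) (5,10) (6,6) (7,3) (8,1) (9,8) (10,4) (11,9)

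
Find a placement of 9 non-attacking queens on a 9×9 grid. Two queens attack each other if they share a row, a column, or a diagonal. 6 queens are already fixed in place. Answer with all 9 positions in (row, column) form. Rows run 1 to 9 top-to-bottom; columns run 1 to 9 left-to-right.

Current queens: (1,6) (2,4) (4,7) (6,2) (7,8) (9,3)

Row 3: attacked by (1,6)→{4,6,8}; (2,4)→{3,4,5}; (4,7)→{6,7,8}; (6,2)→{2,5}; (7,8)→{4,8}; (9,3)→{3,9}. Safe: 1. Place at column 1.
Row 5: attacked by (1,6)→{2,6}; (2,4)→{1,4,7}; (3,1)→{1,3}; (4,7)→{6,7,8}; (6,2)→{1,2,3}; (7,8)→{6,8}; (9,3)→{3,7}. Safe: 5, 9. Place at column 9.
Row 8: attacked by (1,6)→{6}; (2,4)→{4}; (3,1)→{1,6}; (4,7)→{3,7}; (5,9)→{6,9}; (6,2)→{2,4}; (7,8)→{7,8,9}; (9,3)→{2,3,4}. Safe: 5. Place at column 5.
Columns [6, 4, 1, 7, 9, 2, 8, 5, 3], r−c [-5, -2, 2, -3, -4, 4, -1, 3, 6], r+c [7, 6, 4, 11, 14, 8, 15, 13, 12] are all distinct, so no two queens attack.

(1,6) (2,4) (3,1) (4,7) (5,9) (6,2) (7,8) (8,5) (9,3)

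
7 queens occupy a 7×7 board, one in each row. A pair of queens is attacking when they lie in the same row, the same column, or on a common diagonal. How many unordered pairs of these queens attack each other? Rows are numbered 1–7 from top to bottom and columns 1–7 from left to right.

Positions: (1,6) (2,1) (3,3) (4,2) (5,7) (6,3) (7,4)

Same column: (3,3)–(6,3) (column 3).
Same diagonal: (3,3)–(4,2) (|3−4| = |3−2| = 1); (6,3)–(7,4) (|6−7| = |3−4| = 1).
Total attacking pairs: 3.

3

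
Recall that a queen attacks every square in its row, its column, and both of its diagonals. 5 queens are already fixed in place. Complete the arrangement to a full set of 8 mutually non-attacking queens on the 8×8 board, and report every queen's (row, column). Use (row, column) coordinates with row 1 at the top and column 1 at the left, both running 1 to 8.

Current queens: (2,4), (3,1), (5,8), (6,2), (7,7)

(1,6) (2,4) (3,1) (4,5) (5,8) (6,2) (7,7) (8,3)

Row 1: attacked by (2,4)→{3,4,5}; (3,1)→{1,3}; (5,8)→{4,8}; (6,2)→{2,7}; (7,7)→{1,7}. Safe: 6. Place at column 6.
Row 4: attacked by (1,6)→{3,6}; (2,4)→{2,4,6}; (3,1)→{1,2}; (5,8)→{7,8}; (6,2)→{2,4}; (7,7)→{4,7}. Safe: 5. Place at column 5.
Row 8: attacked by (1,6)→{6}; (2,4)→{4}; (3,1)→{1,6}; (4,5)→{1,5}; (5,8)→{5,8}; (6,2)→{2,4}; (7,7)→{6,7,8}. Safe: 3. Place at column 3.
Columns [6, 4, 1, 5, 8, 2, 7, 3], r−c [-5, -2, 2, -1, -3, 4, 0, 5], r+c [7, 6, 4, 9, 13, 8, 14, 11] are all distinct, so no two queens attack.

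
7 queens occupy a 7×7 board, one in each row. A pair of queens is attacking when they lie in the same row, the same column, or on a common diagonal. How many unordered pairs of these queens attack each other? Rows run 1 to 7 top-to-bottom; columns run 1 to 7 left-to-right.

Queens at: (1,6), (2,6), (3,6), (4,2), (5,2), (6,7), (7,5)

Same column: (1,6)–(2,6) (column 6); (1,6)–(3,6) (column 6); (2,6)–(3,6) (column 6); (4,2)–(5,2) (column 2).
Same diagonal: (1,6)–(5,2) (|1−5| = |6−2| = 4); (4,2)–(7,5) (|4−7| = |2−5| = 3).
Total attacking pairs: 6.

6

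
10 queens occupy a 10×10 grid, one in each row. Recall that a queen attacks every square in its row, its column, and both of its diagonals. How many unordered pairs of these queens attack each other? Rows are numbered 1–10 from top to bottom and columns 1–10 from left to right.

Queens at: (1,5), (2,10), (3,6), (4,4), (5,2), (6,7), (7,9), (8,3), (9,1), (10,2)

Same column: (5,2)–(10,2) (column 2).
Same diagonal: (2,10)–(10,2) (|2−10| = |10−2| = 8); (9,1)–(10,2) (|9−10| = |1−2| = 1).
Total attacking pairs: 3.

3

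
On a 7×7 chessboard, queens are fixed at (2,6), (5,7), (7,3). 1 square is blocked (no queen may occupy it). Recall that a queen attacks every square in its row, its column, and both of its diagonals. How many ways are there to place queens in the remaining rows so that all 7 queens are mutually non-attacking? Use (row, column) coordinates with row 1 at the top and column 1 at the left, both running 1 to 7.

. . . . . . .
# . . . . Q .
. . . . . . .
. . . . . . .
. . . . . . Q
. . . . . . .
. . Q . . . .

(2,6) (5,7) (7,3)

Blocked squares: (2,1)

Branch on row 1: col 1 → 1; col 2 → 0; col 4 → 0.
Sum: 1 + 0 + 0 = 1.

1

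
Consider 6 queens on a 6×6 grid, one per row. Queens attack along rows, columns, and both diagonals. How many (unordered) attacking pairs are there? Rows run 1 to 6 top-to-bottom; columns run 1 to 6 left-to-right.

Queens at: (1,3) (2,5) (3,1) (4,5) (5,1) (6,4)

Same column: (2,5)–(4,5) (column 5); (3,1)–(5,1) (column 1).
Same diagonal: (1,3)–(3,1) (|1−3| = |3−1| = 2); (3,1)–(6,4) (|3−6| = |1−4| = 3).
Total attacking pairs: 4.

4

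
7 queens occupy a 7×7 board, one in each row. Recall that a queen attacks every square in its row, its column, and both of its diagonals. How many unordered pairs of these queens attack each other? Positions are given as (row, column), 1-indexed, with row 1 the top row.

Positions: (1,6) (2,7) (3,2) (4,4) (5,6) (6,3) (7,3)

4

Same column: (1,6)–(5,6) (column 6); (6,3)–(7,3) (column 3).
Same diagonal: (1,6)–(2,7) (|1−2| = |6−7| = 1); (2,7)–(6,3) (|2−6| = |7−3| = 4).
Total attacking pairs: 4.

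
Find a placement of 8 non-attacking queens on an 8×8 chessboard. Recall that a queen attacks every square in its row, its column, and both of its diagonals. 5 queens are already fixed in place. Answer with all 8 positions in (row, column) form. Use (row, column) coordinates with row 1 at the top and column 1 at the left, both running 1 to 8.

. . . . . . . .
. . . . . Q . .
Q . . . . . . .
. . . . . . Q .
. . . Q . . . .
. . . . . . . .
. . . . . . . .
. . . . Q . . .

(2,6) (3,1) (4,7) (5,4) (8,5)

(1,2) (2,6) (3,1) (4,7) (5,4) (6,8) (7,3) (8,5)

Row 1: attacked by (2,6)→{5,6,7}; (3,1)→{1,3}; (4,7)→{4,7}; (5,4)→{4,8}; (8,5)→{5}. Safe: 2. Place at column 2.
Row 6: attacked by (1,2)→{2,7}; (2,6)→{2,6}; (3,1)→{1,4}; (4,7)→{5,7}; (5,4)→{3,4,5}; (8,5)→{3,5,7}. Safe: 8. Place at column 8.
Row 7: attacked by (1,2)→{2,8}; (2,6)→{1,6}; (3,1)→{1,5}; (4,7)→{4,7}; (5,4)→{2,4,6}; (6,8)→{7,8}; (8,5)→{4,5,6}. Safe: 3. Place at column 3.
Columns [2, 6, 1, 7, 4, 8, 3, 5], r−c [-1, -4, 2, -3, 1, -2, 4, 3], r+c [3, 8, 4, 11, 9, 14, 10, 13] are all distinct, so no two queens attack.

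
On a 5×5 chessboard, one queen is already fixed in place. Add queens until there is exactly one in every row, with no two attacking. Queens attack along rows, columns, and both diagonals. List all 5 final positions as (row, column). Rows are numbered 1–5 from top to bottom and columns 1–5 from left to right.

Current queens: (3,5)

Row 1: attacked by (3,5)→{3,5}. Safe: 1, 2, 4. Place at column 4.
Row 2: attacked by (1,4)→{3,4,5}; (3,5)→{4,5}. Safe: 1, 2. Place at column 2.
Row 4: attacked by (1,4)→{1,4}; (2,2)→{2,4}; (3,5)→{4,5}. Safe: 3. Place at column 3.
Row 5: attacked by (1,4)→{4}; (2,2)→{2,5}; (3,5)→{3,5}; (4,3)→{2,3,4}. Safe: 1. Place at column 1.
Columns [4, 2, 5, 3, 1], r−c [-3, 0, -2, 1, 4], r+c [5, 4, 8, 7, 6] are all distinct, so no two queens attack.

(1,4) (2,2) (3,5) (4,3) (5,1)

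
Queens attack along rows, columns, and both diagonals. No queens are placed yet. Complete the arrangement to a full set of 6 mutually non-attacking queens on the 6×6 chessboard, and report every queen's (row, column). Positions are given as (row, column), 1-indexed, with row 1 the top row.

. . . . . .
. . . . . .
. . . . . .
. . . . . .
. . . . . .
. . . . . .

Row 1: Safe: 1, 2, 3, 4, 5, 6. Place at column 3.
Row 2: attacked by (1,3)→{2,3,4}. Safe: 1, 5, 6. Place at column 6.
Row 3: attacked by (1,3)→{1,3,5}; (2,6)→{5,6}. Safe: 2, 4. Place at column 2.
Row 4: attacked by (1,3)→{3,6}; (2,6)→{4,6}; (3,2)→{1,2,3}. Safe: 5. Place at column 5.
Row 5: attacked by (1,3)→{3}; (2,6)→{3,6}; (3,2)→{2,4}; (4,5)→{4,5,6}. Safe: 1. Place at column 1.
Row 6: attacked by (1,3)→{3}; (2,6)→{2,6}; (3,2)→{2,5}; (4,5)→{3,5}; (5,1)→{1,2}. Safe: 4. Place at column 4.
Columns [3, 6, 2, 5, 1, 4], r−c [-2, -4, 1, -1, 4, 2], r+c [4, 8, 5, 9, 6, 10] are all distinct, so no two queens attack.

(1,3) (2,6) (3,2) (4,5) (5,1) (6,4)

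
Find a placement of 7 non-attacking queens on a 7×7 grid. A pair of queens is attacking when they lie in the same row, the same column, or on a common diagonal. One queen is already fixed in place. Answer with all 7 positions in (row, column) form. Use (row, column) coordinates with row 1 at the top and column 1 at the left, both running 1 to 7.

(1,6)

(1,6) (2,2) (3,5) (4,1) (5,4) (6,7) (7,3)

Row 2: attacked by (1,6)→{5,6,7}. Safe: 1, 2, 3, 4. Place at column 2.
Row 3: attacked by (1,6)→{4,6}; (2,2)→{1,2,3}. Safe: 5, 7. Place at column 5.
Row 4: attacked by (1,6)→{3,6}; (2,2)→{2,4}; (3,5)→{4,5,6}. Safe: 1, 7. Place at column 1.
Row 5: attacked by (1,6)→{2,6}; (2,2)→{2,5}; (3,5)→{3,5,7}; (4,1)→{1,2}. Safe: 4. Place at column 4.
Row 6: attacked by (1,6)→{1,6}; (2,2)→{2,6}; (3,5)→{2,5}; (4,1)→{1,3}; (5,4)→{3,4,5}. Safe: 7. Place at column 7.
Row 7: attacked by (1,6)→{6}; (2,2)→{2,7}; (3,5)→{1,5}; (4,1)→{1,4}; (5,4)→{2,4,6}; (6,7)→{6,7}. Safe: 3. Place at column 3.
Columns [6, 2, 5, 1, 4, 7, 3], r−c [-5, 0, -2, 3, 1, -1, 4], r+c [7, 4, 8, 5, 9, 13, 10] are all distinct, so no two queens attack.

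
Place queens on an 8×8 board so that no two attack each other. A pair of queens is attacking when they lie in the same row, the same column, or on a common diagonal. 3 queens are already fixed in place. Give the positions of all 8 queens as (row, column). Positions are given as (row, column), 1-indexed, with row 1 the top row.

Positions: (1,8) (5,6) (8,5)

(1,8) (2,4) (3,1) (4,3) (5,6) (6,2) (7,7) (8,5)

Row 2: attacked by (1,8)→{7,8}; (5,6)→{3,6}; (8,5)→{5}. Safe: 1, 2, 4. Place at column 4.
Row 3: attacked by (1,8)→{6,8}; (2,4)→{3,4,5}; (5,6)→{4,6,8}; (8,5)→{5}. Safe: 1, 2, 7. Place at column 1.
Row 4: attacked by (1,8)→{5,8}; (2,4)→{2,4,6}; (3,1)→{1,2}; (5,6)→{5,6,7}; (8,5)→{1,5}. Safe: 3. Place at column 3.
Row 6: attacked by (1,8)→{3,8}; (2,4)→{4,8}; (3,1)→{1,4}; (4,3)→{1,3,5}; (5,6)→{5,6,7}; (8,5)→{3,5,7}. Safe: 2. Place at column 2.
Row 7: attacked by (1,8)→{2,8}; (2,4)→{4}; (3,1)→{1,5}; (4,3)→{3,6}; (5,6)→{4,6,8}; (6,2)→{1,2,3}; (8,5)→{4,5,6}. Safe: 7. Place at column 7.
Columns [8, 4, 1, 3, 6, 2, 7, 5], r−c [-7, -2, 2, 1, -1, 4, 0, 3], r+c [9, 6, 4, 7, 11, 8, 14, 13] are all distinct, so no two queens attack.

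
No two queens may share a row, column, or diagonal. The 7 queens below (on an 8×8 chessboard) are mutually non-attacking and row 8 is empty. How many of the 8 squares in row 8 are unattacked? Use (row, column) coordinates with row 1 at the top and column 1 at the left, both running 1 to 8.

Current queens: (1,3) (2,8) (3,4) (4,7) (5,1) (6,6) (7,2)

(1,3) attacks row 8 at column 3.
(2,8) attacks row 8 at column 8 and diagonals 2.
(3,4) attacks row 8 at column 4.
(4,7) attacks row 8 at column 7 and diagonals 3.
(5,1) attacks row 8 at column 1 and diagonals 4.
(6,6) attacks row 8 at column 6 and diagonals 4, 8.
(7,2) attacks row 8 at column 2 and diagonals 1, 3.
Attacked columns: {1, 2, 3, 4, 6, 7, 8}. Safe: {5}.

1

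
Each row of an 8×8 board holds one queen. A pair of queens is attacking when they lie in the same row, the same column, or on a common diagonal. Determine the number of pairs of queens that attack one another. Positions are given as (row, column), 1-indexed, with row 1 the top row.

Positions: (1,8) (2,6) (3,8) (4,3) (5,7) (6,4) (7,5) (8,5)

4

Same column: (1,8)–(3,8) (column 8); (7,5)–(8,5) (column 5).
Same diagonal: (5,7)–(7,5) (|5−7| = |7−5| = 2); (6,4)–(7,5) (|6−7| = |4−5| = 1).
Total attacking pairs: 4.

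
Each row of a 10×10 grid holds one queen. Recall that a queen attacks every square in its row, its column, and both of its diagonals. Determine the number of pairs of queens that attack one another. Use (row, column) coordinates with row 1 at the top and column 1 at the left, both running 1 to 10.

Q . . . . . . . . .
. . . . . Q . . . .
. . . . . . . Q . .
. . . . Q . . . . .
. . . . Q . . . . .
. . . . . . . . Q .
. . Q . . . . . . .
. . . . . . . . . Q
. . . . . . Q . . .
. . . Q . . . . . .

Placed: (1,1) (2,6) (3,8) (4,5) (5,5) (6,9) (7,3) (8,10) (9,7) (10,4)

3

Same column: (4,5)–(5,5) (column 5).
Same diagonal: (1,1)–(5,5) (|1−5| = |1−5| = 4); (5,5)–(7,3) (|5−7| = |5−3| = 2).
Total attacking pairs: 3.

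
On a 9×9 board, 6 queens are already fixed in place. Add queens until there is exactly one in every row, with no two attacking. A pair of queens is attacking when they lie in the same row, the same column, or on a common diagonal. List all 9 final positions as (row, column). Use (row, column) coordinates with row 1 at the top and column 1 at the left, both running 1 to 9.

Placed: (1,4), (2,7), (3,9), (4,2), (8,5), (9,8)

(1,4) (2,7) (3,9) (4,2) (5,6) (6,1) (7,3) (8,5) (9,8)

Row 5: attacked by (1,4)→{4,8}; (2,7)→{4,7}; (3,9)→{7,9}; (4,2)→{1,2,3}; (8,5)→{2,5,8}; (9,8)→{4,8}. Safe: 6. Place at column 6.
Row 6: attacked by (1,4)→{4,9}; (2,7)→{3,7}; (3,9)→{6,9}; (4,2)→{2,4}; (5,6)→{5,6,7}; (8,5)→{3,5,7}; (9,8)→{5,8}. Safe: 1. Place at column 1.
Row 7: attacked by (1,4)→{4}; (2,7)→{2,7}; (3,9)→{5,9}; (4,2)→{2,5}; (5,6)→{4,6,8}; (6,1)→{1,2}; (8,5)→{4,5,6}; (9,8)→{6,8}. Safe: 3. Place at column 3.
Columns [4, 7, 9, 2, 6, 1, 3, 5, 8], r−c [-3, -5, -6, 2, -1, 5, 4, 3, 1], r+c [5, 9, 12, 6, 11, 7, 10, 13, 17] are all distinct, so no two queens attack.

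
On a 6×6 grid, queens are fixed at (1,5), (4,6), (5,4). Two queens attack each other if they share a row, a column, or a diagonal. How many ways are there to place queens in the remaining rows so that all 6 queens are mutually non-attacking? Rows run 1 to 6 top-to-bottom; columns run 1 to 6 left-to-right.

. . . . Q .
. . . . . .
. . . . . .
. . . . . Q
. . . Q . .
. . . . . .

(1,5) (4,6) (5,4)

Branch on row 2: col 2 → 0; col 3 → 1.
Sum: 0 + 1 = 1.

1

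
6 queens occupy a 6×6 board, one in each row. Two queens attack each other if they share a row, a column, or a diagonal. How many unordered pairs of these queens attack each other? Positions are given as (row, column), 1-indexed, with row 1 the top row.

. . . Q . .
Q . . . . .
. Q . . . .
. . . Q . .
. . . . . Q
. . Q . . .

3

Same column: (1,4)–(4,4) (column 4).
Same diagonal: (1,4)–(3,2) (|1−3| = |4−2| = 2); (2,1)–(3,2) (|2−3| = |1−2| = 1).
Total attacking pairs: 3.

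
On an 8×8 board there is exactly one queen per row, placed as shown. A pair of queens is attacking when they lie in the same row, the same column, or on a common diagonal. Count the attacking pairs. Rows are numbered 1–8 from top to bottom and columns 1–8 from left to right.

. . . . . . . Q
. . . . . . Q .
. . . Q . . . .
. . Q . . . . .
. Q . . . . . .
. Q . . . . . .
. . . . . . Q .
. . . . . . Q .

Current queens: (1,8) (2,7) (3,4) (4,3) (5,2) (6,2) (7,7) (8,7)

9

Same column: (2,7)–(7,7) (column 7); (2,7)–(8,7) (column 7); (5,2)–(6,2) (column 2); (7,7)–(8,7) (column 7).
Same diagonal: (1,8)–(2,7) (|1−2| = |8−7| = 1); (3,4)–(4,3) (|3−4| = |4−3| = 1); (3,4)–(5,2) (|3−5| = |4−2| = 2); (4,3)–(5,2) (|4−5| = |3−2| = 1); (4,3)–(8,7) (|4−8| = |3−7| = 4).
Total attacking pairs: 9.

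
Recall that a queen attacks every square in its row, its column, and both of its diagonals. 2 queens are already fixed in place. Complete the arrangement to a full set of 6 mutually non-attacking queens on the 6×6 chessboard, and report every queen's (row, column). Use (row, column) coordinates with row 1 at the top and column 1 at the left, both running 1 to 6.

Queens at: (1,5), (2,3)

(1,5) (2,3) (3,1) (4,6) (5,4) (6,2)

Row 3: attacked by (1,5)→{3,5}; (2,3)→{2,3,4}. Safe: 1, 6. Place at column 1.
Row 4: attacked by (1,5)→{2,5}; (2,3)→{1,3,5}; (3,1)→{1,2}. Safe: 4, 6. Place at column 6.
Row 5: attacked by (1,5)→{1,5}; (2,3)→{3,6}; (3,1)→{1,3}; (4,6)→{5,6}. Safe: 2, 4. Place at column 4.
Row 6: attacked by (1,5)→{5}; (2,3)→{3}; (3,1)→{1,4}; (4,6)→{4,6}; (5,4)→{3,4,5}. Safe: 2. Place at column 2.
Columns [5, 3, 1, 6, 4, 2], r−c [-4, -1, 2, -2, 1, 4], r+c [6, 5, 4, 10, 9, 8] are all distinct, so no two queens attack.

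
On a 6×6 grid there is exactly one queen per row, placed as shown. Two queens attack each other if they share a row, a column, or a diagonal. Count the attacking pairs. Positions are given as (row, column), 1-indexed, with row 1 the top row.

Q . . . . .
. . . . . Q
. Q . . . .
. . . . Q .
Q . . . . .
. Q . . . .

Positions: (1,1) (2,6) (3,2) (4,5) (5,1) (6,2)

Same column: (1,1)–(5,1) (column 1); (3,2)–(6,2) (column 2).
Same diagonal: (2,6)–(6,2) (|2−6| = |6−2| = 4); (5,1)–(6,2) (|5−6| = |1−2| = 1).
Total attacking pairs: 4.

4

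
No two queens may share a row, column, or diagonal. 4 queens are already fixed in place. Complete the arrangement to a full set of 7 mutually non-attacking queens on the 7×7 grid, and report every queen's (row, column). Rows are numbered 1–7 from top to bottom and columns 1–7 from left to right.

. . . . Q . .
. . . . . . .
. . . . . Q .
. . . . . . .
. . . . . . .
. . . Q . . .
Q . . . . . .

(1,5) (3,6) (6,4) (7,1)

Row 2: attacked by (1,5)→{4,5,6}; (3,6)→{5,6,7}; (6,4)→{4}; (7,1)→{1,6}. Safe: 2, 3. Place at column 2.
Row 4: attacked by (1,5)→{2,5}; (2,2)→{2,4}; (3,6)→{5,6,7}; (6,4)→{2,4,6}; (7,1)→{1,4}. Safe: 3. Place at column 3.
Row 5: attacked by (1,5)→{1,5}; (2,2)→{2,5}; (3,6)→{4,6}; (4,3)→{2,3,4}; (6,4)→{3,4,5}; (7,1)→{1,3}. Safe: 7. Place at column 7.
Columns [5, 2, 6, 3, 7, 4, 1], r−c [-4, 0, -3, 1, -2, 2, 6], r+c [6, 4, 9, 7, 12, 10, 8] are all distinct, so no two queens attack.

(1,5) (2,2) (3,6) (4,3) (5,7) (6,4) (7,1)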